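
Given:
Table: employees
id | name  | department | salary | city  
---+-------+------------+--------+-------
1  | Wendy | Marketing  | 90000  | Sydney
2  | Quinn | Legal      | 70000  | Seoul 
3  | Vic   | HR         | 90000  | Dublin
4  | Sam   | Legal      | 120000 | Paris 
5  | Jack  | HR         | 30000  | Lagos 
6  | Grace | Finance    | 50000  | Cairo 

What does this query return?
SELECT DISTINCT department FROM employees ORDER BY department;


All 'department' values (row order): Marketing, Legal, HR, Legal, HR, Finance
Removing duplicates leaves 4 unique value(s).

4 values:
Finance
HR
Legal
Marketing


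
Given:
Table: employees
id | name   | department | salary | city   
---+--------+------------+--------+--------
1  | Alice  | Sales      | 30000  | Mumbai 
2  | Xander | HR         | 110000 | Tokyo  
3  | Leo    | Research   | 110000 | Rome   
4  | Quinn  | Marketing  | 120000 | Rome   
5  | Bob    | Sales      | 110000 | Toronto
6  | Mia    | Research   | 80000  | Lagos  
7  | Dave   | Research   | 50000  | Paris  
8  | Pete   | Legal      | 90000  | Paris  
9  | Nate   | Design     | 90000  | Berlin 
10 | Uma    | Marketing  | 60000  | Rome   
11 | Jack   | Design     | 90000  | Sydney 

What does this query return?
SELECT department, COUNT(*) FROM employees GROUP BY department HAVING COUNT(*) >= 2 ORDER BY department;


Groups with count >= 2:
  Design: 2 -> PASS
  Marketing: 2 -> PASS
  Research: 3 -> PASS
  Sales: 2 -> PASS
  HR: 1 -> filtered out
  Legal: 1 -> filtered out


4 groups:
Design, 2
Marketing, 2
Research, 3
Sales, 2


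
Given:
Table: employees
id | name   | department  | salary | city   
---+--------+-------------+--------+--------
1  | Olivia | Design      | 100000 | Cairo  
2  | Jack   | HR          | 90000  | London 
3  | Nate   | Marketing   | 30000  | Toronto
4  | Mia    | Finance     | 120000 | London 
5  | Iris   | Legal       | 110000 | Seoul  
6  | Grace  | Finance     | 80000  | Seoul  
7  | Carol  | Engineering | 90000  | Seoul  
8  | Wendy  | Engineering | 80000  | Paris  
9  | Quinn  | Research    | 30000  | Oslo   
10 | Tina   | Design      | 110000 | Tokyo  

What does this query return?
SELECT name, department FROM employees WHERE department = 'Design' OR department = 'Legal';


Filtering: department = 'Design' OR 'Legal'
Matching: 3 rows

3 rows:
Olivia, Design
Iris, Legal
Tina, Design


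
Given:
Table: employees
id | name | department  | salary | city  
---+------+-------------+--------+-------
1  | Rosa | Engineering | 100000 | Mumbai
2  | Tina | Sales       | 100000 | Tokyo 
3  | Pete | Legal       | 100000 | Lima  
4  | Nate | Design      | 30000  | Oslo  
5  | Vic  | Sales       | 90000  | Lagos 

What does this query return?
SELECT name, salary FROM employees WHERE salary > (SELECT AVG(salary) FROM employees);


Subquery: AVG(salary) = 84000.0
Filtering: salary > 84000.0
  Rosa (100000) -> MATCH
  Tina (100000) -> MATCH
  Pete (100000) -> MATCH
  Vic (90000) -> MATCH


4 rows:
Rosa, 100000
Tina, 100000
Pete, 100000
Vic, 90000


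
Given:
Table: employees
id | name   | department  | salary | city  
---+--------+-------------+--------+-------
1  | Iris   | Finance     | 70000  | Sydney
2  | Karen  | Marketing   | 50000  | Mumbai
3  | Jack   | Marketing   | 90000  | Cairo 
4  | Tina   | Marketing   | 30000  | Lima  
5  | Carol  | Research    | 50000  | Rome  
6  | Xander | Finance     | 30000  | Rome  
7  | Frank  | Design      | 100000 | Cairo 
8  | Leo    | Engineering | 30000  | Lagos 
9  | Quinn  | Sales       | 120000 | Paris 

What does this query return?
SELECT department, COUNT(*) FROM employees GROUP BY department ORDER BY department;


Assigning each row to its department group:
  Iris -> Finance
  Karen -> Marketing
  Jack -> Marketing
  Tina -> Marketing
  Carol -> Research
  Xander -> Finance
  Frank -> Design
  Leo -> Engineering
  Quinn -> Sales


6 groups:
Design, 1
Engineering, 1
Finance, 2
Marketing, 3
Research, 1
Sales, 1


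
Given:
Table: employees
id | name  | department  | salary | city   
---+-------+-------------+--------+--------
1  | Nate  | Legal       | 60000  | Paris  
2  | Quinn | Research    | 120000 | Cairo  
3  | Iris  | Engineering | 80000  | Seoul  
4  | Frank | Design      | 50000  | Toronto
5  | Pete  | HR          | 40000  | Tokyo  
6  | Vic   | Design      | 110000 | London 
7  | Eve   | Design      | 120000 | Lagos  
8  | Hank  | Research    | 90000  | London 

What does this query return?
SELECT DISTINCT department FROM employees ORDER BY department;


All 'department' values (row order): Legal, Research, Engineering, Design, HR, Design, Design, Research
Removing duplicates leaves 5 unique value(s).

5 values:
Design
Engineering
HR
Legal
Research


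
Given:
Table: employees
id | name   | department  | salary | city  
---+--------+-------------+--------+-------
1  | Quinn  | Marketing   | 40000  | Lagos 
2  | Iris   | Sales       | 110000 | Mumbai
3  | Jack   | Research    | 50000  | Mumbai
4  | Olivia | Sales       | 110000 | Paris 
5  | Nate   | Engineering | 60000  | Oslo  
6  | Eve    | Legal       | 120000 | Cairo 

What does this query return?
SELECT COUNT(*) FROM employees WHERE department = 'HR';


Counting rows where department = 'HR'


0


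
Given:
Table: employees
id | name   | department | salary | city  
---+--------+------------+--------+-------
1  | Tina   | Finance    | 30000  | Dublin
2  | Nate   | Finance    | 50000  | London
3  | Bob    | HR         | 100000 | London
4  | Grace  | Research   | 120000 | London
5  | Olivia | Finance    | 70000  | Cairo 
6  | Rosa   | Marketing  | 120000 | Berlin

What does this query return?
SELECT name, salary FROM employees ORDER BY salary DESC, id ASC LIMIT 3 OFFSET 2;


Sort by salary DESC (id ASC tiebreak), then skip 2 and take 3
Rows 3 through 5

3 rows:
Bob, 100000
Olivia, 70000
Nate, 50000


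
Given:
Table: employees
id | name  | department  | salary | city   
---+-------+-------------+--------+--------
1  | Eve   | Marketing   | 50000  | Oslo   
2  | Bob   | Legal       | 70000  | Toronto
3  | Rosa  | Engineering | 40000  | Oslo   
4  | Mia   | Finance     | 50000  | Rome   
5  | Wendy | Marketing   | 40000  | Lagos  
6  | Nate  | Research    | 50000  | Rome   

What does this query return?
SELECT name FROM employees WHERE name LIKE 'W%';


LIKE 'W%' matches names starting with 'W'
Matching: 1

1 rows:
Wendy


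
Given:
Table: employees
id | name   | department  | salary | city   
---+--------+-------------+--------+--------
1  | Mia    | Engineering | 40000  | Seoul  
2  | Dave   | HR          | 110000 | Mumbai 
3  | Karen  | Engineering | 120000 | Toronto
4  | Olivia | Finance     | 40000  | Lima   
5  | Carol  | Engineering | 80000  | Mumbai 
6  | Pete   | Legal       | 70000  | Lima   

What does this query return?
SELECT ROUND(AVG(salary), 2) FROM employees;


SUM(salary) = 460000
COUNT = 6
ROUND(AVG, 2) = ROUND(460000 / 6, 2) = 76666.67

76666.67


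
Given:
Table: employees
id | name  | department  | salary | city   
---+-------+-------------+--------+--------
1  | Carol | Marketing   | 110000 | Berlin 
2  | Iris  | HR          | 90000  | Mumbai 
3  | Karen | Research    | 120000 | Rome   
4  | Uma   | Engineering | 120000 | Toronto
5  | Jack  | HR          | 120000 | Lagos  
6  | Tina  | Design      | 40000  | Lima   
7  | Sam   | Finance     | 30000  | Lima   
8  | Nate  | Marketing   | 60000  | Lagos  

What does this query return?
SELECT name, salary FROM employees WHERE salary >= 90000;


Filtering: salary >= 90000
Matching: 5 rows

5 rows:
Carol, 110000
Iris, 90000
Karen, 120000
Uma, 120000
Jack, 120000


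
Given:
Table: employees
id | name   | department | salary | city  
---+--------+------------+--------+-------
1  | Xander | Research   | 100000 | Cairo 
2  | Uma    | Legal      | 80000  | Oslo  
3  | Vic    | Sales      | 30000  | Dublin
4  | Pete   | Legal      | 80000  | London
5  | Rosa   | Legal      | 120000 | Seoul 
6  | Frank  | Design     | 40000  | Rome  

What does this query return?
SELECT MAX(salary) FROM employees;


Salaries: 100000, 80000, 30000, 80000, 120000, 40000
MAX = 120000

120000


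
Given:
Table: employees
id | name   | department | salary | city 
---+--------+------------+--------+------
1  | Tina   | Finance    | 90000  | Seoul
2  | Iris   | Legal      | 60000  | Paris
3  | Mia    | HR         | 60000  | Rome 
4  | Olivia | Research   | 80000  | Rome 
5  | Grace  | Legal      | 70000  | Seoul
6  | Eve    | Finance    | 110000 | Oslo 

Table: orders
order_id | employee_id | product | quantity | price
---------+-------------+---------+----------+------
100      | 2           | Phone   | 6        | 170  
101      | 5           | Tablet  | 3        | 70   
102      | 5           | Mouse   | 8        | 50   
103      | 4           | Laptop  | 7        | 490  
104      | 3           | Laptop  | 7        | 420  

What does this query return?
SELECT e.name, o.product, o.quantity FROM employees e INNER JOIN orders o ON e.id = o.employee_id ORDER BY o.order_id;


Joining employees.id = orders.employee_id:
  employee Iris (id=2) -> order Phone
  employee Grace (id=5) -> order Tablet
  employee Grace (id=5) -> order Mouse
  employee Olivia (id=4) -> order Laptop
  employee Mia (id=3) -> order Laptop


5 rows:
Iris, Phone, 6
Grace, Tablet, 3
Grace, Mouse, 8
Olivia, Laptop, 7
Mia, Laptop, 7


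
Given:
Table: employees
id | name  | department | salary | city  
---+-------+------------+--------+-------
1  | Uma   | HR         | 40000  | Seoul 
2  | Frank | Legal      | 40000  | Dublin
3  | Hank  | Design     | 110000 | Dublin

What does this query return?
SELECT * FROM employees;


SELECT * returns all 3 rows with all columns

3 rows:
1, Uma, HR, 40000, Seoul
2, Frank, Legal, 40000, Dublin
3, Hank, Design, 110000, Dublin


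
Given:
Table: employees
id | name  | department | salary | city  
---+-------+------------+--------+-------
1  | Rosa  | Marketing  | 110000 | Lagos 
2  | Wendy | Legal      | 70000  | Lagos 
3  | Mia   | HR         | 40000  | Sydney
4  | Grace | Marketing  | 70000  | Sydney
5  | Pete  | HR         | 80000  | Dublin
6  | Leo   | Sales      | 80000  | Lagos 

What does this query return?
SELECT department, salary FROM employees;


Projecting columns: department, salary

6 rows:
Marketing, 110000
Legal, 70000
HR, 40000
Marketing, 70000
HR, 80000
Sales, 80000


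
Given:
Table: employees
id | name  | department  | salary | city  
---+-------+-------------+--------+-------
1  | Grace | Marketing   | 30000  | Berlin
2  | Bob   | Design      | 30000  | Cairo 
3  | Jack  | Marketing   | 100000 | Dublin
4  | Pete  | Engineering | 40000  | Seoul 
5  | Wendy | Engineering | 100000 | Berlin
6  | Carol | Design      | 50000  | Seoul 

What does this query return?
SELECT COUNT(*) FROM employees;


COUNT(*) counts all rows

6


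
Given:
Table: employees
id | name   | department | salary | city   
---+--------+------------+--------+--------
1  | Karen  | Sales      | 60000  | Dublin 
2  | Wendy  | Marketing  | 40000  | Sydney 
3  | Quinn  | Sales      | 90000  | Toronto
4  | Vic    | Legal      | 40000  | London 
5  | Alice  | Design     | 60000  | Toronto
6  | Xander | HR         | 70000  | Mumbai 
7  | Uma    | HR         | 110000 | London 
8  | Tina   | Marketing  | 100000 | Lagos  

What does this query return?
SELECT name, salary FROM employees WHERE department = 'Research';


Filtering: department = 'Research'
Matching rows: 0

Empty result set (0 rows)


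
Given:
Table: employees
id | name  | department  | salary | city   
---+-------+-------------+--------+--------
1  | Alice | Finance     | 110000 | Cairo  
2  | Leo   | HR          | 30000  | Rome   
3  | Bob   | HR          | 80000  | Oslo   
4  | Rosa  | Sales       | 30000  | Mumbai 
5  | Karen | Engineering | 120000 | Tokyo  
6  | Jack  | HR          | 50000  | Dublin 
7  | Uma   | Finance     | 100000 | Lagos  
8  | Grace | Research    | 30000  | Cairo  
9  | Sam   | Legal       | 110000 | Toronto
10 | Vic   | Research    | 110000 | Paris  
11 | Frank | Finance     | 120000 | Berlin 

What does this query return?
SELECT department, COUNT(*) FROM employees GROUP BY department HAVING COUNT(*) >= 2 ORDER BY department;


Groups with count >= 2:
  Finance: 3 -> PASS
  HR: 3 -> PASS
  Research: 2 -> PASS
  Engineering: 1 -> filtered out
  Legal: 1 -> filtered out
  Sales: 1 -> filtered out


3 groups:
Finance, 3
HR, 3
Research, 2


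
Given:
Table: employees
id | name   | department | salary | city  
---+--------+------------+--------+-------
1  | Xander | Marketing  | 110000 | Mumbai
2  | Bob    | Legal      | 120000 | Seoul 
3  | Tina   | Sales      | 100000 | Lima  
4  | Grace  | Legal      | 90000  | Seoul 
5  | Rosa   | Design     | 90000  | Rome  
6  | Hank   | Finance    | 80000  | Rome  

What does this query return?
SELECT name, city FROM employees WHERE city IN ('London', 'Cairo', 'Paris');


Filtering: city IN ('London', 'Cairo', 'Paris')
Matching: 0 rows

Empty result set (0 rows)


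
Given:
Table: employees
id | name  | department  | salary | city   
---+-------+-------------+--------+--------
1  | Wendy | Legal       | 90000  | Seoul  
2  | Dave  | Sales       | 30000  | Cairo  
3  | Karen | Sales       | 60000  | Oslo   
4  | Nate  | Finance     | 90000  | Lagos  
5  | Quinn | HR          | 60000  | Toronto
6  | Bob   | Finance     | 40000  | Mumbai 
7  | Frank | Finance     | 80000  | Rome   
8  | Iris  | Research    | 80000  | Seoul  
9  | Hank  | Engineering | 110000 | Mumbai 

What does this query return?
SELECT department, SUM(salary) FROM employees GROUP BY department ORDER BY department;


Summing salary within each department:
  Engineering: 110000 = 110000
  Finance: 90000 + 40000 + 80000 = 210000
  HR: 60000 = 60000
  Legal: 90000 = 90000
  Research: 80000 = 80000
  Sales: 30000 + 60000 = 90000


6 groups:
Engineering, 110000
Finance, 210000
HR, 60000
Legal, 90000
Research, 80000
Sales, 90000


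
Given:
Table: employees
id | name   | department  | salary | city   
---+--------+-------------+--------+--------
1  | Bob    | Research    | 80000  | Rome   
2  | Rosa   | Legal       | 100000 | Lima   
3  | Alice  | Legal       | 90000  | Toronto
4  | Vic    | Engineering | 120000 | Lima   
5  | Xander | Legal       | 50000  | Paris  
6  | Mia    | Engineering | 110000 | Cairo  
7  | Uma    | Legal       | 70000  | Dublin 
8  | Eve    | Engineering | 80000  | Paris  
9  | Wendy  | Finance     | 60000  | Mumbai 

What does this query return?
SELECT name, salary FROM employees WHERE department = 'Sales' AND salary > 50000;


Filtering: department = 'Sales' AND salary > 50000
Matching: 0 rows

Empty result set (0 rows)


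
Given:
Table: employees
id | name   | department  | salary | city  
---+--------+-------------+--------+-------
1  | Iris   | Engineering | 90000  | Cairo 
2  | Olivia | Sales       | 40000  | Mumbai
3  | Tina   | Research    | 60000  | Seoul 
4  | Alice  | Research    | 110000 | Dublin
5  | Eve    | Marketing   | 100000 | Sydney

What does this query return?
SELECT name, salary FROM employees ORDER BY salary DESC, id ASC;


Sorting by salary DESC, then id ASC for ties

5 rows:
Alice, 110000
Eve, 100000
Iris, 90000
Tina, 60000
Olivia, 40000


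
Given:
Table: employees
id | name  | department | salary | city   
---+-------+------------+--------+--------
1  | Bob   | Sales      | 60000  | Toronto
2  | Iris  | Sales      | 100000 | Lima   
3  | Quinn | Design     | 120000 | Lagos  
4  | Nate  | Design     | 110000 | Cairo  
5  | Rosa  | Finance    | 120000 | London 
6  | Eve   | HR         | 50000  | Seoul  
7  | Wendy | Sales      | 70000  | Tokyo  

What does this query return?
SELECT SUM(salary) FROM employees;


SUM(salary) = 60000 + 100000 + 120000 + 110000 + 120000 + 50000 + 70000 = 630000

630000


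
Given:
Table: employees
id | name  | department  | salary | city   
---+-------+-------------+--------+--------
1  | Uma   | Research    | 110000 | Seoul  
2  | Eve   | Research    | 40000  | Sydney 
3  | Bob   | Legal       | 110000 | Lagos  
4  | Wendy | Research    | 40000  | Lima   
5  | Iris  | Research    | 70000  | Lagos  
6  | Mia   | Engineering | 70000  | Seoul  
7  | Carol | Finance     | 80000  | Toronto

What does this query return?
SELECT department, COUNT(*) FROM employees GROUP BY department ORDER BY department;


Assigning each row to its department group:
  Uma -> Research
  Eve -> Research
  Bob -> Legal
  Wendy -> Research
  Iris -> Research
  Mia -> Engineering
  Carol -> Finance


4 groups:
Engineering, 1
Finance, 1
Legal, 1
Research, 4


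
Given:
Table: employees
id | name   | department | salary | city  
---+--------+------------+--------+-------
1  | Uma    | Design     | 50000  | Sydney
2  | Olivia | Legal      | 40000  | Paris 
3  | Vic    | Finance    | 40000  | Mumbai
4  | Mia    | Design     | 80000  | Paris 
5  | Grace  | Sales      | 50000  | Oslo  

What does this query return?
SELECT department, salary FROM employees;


Projecting columns: department, salary

5 rows:
Design, 50000
Legal, 40000
Finance, 40000
Design, 80000
Sales, 50000


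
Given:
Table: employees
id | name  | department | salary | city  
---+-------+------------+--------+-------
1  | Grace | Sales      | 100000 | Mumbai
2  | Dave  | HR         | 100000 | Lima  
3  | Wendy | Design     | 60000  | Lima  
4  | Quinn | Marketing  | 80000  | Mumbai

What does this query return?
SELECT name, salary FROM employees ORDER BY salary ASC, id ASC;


Sorting by salary ASC, then id ASC for ties

4 rows:
Wendy, 60000
Quinn, 80000
Grace, 100000
Dave, 100000


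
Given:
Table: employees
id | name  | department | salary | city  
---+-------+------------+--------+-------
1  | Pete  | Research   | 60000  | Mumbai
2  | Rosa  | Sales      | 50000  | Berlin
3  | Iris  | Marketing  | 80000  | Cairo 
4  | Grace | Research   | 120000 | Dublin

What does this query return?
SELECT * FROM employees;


SELECT * returns all 4 rows with all columns

4 rows:
1, Pete, Research, 60000, Mumbai
2, Rosa, Sales, 50000, Berlin
3, Iris, Marketing, 80000, Cairo
4, Grace, Research, 120000, Dublin


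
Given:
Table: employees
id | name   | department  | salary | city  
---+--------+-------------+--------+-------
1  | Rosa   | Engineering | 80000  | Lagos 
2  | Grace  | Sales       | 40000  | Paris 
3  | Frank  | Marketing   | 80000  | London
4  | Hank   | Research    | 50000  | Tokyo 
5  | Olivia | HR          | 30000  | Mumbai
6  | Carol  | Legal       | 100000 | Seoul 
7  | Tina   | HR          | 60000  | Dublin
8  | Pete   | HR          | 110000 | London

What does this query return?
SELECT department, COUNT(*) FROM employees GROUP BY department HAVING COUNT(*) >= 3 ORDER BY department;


Groups with count >= 3:
  HR: 3 -> PASS
  Engineering: 1 -> filtered out
  Legal: 1 -> filtered out
  Marketing: 1 -> filtered out
  Research: 1 -> filtered out
  Sales: 1 -> filtered out


1 groups:
HR, 3


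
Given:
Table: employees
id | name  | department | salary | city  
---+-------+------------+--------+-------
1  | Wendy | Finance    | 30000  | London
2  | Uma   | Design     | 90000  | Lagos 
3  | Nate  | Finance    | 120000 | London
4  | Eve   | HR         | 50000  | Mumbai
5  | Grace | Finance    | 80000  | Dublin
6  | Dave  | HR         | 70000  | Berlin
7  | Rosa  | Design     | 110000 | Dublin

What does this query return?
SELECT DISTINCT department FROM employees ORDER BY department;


All 'department' values (row order): Finance, Design, Finance, HR, Finance, HR, Design
Removing duplicates leaves 3 unique value(s).

3 values:
Design
Finance
HR


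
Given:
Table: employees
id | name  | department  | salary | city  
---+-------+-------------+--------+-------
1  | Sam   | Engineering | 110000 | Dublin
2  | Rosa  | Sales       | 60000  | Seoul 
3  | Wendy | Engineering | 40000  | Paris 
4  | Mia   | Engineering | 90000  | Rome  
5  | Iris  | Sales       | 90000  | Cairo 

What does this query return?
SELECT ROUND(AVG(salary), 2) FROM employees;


SUM(salary) = 390000
COUNT = 5
ROUND(AVG, 2) = ROUND(390000 / 5, 2) = 78000.0

78000.0


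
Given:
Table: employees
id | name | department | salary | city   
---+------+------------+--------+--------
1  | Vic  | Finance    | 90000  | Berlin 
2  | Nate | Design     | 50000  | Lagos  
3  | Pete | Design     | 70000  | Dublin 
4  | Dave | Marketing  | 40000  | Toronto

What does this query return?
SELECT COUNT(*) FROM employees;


COUNT(*) counts all rows

4


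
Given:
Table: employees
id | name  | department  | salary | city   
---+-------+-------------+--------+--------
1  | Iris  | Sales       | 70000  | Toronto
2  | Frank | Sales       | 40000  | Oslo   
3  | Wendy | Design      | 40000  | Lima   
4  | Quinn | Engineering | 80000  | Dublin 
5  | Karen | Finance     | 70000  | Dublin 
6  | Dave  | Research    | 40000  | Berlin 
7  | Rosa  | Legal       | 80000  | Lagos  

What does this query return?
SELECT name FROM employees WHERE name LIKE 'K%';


LIKE 'K%' matches names starting with 'K'
Matching: 1

1 rows:
Karen


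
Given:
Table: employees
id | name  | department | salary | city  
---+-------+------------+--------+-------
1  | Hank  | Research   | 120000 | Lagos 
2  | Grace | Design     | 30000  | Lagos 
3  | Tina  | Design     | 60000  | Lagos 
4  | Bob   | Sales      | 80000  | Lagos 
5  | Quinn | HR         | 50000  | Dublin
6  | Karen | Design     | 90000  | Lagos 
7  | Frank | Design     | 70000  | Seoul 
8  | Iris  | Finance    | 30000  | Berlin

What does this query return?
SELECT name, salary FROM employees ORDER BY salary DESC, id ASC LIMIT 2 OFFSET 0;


Sort by salary DESC (id ASC tiebreak), then skip 0 and take 2
Rows 1 through 2

2 rows:
Hank, 120000
Karen, 90000


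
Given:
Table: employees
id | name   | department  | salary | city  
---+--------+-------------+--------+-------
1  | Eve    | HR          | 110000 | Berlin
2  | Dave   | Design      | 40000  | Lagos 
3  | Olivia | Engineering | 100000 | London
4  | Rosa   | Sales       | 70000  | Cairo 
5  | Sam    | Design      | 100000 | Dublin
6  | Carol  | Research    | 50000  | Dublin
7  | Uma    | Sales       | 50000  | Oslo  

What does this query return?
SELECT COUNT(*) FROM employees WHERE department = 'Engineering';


Counting rows where department = 'Engineering'
  Olivia -> MATCH


1


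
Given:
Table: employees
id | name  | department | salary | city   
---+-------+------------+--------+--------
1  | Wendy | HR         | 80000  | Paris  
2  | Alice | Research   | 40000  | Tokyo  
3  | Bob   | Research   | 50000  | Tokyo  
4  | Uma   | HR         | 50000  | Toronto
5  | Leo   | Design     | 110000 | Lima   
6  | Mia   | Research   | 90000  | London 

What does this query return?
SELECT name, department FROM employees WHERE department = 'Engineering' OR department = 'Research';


Filtering: department = 'Engineering' OR 'Research'
Matching: 3 rows

3 rows:
Alice, Research
Bob, Research
Mia, Research


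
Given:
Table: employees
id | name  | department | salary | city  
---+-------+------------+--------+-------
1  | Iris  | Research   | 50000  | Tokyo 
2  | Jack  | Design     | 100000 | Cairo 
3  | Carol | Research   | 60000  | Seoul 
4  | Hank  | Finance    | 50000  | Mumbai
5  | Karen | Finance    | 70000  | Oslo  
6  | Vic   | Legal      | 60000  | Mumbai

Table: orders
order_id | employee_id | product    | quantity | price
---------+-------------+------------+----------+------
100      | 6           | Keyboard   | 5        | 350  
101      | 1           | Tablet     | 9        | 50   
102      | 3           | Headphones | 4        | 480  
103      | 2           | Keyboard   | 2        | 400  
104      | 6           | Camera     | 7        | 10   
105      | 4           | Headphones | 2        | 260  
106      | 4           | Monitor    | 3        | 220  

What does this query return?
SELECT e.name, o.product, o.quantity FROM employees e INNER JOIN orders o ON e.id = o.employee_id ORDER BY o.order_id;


Joining employees.id = orders.employee_id:
  employee Vic (id=6) -> order Keyboard
  employee Iris (id=1) -> order Tablet
  employee Carol (id=3) -> order Headphones
  employee Jack (id=2) -> order Keyboard
  employee Vic (id=6) -> order Camera
  employee Hank (id=4) -> order Headphones
  employee Hank (id=4) -> order Monitor


7 rows:
Vic, Keyboard, 5
Iris, Tablet, 9
Carol, Headphones, 4
Jack, Keyboard, 2
Vic, Camera, 7
Hank, Headphones, 2
Hank, Monitor, 3


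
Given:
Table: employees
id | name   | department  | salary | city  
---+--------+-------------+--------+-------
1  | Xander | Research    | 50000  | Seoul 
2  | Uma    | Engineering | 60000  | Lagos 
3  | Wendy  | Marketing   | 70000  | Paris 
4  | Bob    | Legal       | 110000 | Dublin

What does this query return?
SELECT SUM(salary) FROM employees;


SUM(salary) = 50000 + 60000 + 70000 + 110000 = 290000

290000


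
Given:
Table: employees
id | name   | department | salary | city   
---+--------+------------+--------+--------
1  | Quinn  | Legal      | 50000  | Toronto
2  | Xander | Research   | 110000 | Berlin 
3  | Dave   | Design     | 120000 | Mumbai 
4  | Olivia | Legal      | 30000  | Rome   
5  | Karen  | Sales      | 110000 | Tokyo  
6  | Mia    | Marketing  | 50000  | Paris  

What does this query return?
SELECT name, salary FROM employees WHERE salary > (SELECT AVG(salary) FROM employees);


Subquery: AVG(salary) = 78333.33
Filtering: salary > 78333.33
  Xander (110000) -> MATCH
  Dave (120000) -> MATCH
  Karen (110000) -> MATCH


3 rows:
Xander, 110000
Dave, 120000
Karen, 110000


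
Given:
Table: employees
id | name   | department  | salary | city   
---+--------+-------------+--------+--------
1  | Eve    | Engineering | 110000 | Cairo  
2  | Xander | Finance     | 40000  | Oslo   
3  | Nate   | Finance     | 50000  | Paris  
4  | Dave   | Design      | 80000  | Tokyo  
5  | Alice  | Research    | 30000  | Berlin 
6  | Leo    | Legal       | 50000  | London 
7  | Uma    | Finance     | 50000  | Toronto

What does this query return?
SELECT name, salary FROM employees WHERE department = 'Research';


Filtering: department = 'Research'
Matching rows: 1

1 rows:
Alice, 30000


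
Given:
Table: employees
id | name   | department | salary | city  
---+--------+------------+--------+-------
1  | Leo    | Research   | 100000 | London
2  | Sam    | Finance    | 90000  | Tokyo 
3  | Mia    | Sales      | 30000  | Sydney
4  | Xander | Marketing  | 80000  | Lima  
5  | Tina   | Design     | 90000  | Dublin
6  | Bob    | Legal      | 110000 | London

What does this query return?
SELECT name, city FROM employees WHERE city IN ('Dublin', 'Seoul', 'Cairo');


Filtering: city IN ('Dublin', 'Seoul', 'Cairo')
Matching: 1 rows

1 rows:
Tina, Dublin


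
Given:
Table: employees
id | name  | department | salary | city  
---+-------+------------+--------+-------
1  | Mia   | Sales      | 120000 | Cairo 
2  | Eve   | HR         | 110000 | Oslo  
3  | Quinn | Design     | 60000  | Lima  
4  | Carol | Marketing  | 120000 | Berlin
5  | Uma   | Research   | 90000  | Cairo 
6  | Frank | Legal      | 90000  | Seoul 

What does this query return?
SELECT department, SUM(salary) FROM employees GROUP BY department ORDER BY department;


Summing salary within each department:
  Design: 60000 = 60000
  HR: 110000 = 110000
  Legal: 90000 = 90000
  Marketing: 120000 = 120000
  Research: 90000 = 90000
  Sales: 120000 = 120000


6 groups:
Design, 60000
HR, 110000
Legal, 90000
Marketing, 120000
Research, 90000
Sales, 120000


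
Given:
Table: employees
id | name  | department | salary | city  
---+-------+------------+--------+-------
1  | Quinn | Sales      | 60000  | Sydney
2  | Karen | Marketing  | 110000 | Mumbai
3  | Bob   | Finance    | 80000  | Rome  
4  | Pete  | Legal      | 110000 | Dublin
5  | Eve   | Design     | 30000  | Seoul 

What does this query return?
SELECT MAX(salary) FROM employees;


Salaries: 60000, 110000, 80000, 110000, 30000
MAX = 110000

110000


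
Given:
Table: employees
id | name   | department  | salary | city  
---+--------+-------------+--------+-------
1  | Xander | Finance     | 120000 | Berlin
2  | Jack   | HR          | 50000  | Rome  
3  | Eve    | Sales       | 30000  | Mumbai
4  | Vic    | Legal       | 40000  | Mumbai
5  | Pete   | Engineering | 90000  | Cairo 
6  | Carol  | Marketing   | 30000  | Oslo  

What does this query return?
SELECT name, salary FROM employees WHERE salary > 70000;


Filtering: salary > 70000
Matching: 2 rows

2 rows:
Xander, 120000
Pete, 90000


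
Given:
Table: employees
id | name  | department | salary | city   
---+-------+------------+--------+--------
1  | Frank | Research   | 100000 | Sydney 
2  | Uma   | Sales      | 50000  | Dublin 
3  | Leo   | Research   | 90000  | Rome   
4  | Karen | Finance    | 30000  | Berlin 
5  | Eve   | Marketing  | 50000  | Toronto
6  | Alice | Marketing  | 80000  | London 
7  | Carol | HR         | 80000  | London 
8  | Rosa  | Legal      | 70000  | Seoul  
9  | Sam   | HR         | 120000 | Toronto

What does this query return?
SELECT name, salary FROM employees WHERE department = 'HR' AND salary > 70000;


Filtering: department = 'HR' AND salary > 70000
Matching: 2 rows

2 rows:
Carol, 80000
Sam, 120000


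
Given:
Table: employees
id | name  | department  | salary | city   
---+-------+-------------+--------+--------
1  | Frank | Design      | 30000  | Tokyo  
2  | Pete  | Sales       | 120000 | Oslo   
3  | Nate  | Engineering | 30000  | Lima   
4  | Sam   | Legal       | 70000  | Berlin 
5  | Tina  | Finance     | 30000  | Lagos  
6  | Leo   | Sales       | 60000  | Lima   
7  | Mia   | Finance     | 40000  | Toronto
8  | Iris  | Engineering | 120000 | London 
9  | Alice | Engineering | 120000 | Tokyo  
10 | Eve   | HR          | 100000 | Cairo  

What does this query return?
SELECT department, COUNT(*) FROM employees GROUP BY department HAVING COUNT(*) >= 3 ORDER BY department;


Groups with count >= 3:
  Engineering: 3 -> PASS
  Design: 1 -> filtered out
  Finance: 2 -> filtered out
  HR: 1 -> filtered out
  Legal: 1 -> filtered out
  Sales: 2 -> filtered out


1 groups:
Engineering, 3


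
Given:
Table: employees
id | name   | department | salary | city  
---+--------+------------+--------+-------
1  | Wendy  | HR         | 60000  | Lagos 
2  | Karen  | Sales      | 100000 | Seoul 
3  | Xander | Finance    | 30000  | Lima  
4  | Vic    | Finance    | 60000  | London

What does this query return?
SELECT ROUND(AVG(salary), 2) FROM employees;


SUM(salary) = 250000
COUNT = 4
ROUND(AVG, 2) = ROUND(250000 / 4, 2) = 62500.0

62500.0


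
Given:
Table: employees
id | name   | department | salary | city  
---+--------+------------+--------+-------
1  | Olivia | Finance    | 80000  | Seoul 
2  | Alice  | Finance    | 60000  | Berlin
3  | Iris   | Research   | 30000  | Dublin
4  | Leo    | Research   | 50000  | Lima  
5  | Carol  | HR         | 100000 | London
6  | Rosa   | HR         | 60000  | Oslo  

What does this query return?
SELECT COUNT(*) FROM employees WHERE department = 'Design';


Counting rows where department = 'Design'


0


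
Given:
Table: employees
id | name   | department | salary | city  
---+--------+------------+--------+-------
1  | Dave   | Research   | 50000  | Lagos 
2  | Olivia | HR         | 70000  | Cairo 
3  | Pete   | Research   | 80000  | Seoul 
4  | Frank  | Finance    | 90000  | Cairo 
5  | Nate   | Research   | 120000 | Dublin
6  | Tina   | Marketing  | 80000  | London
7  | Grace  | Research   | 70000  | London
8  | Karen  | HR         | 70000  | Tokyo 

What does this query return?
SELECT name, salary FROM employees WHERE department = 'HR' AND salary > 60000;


Filtering: department = 'HR' AND salary > 60000
Matching: 2 rows

2 rows:
Olivia, 70000
Karen, 70000


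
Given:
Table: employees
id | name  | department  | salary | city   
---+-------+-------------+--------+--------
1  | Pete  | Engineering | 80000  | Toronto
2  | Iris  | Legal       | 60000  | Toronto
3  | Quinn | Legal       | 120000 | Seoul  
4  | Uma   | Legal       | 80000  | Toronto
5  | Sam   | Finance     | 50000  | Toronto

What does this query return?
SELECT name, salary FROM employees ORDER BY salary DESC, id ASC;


Sorting by salary DESC, then id ASC for ties

5 rows:
Quinn, 120000
Pete, 80000
Uma, 80000
Iris, 60000
Sam, 50000


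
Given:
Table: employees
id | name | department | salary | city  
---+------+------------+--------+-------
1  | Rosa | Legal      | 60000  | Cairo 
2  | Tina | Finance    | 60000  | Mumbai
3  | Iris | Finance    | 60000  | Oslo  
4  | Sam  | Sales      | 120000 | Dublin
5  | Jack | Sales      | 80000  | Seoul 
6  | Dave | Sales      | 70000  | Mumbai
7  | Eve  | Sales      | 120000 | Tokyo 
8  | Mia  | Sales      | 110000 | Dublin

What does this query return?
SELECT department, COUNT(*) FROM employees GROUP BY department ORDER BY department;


Assigning each row to its department group:
  Rosa -> Legal
  Tina -> Finance
  Iris -> Finance
  Sam -> Sales
  Jack -> Sales
  Dave -> Sales
  Eve -> Sales
  Mia -> Sales


3 groups:
Finance, 2
Legal, 1
Sales, 5


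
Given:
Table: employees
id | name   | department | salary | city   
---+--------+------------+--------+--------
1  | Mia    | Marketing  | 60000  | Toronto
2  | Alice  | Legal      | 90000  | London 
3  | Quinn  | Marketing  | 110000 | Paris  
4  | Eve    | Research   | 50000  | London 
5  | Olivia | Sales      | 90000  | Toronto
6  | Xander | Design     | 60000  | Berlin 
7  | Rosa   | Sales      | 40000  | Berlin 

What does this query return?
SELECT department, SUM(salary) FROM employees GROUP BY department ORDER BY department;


Summing salary within each department:
  Design: 60000 = 60000
  Legal: 90000 = 90000
  Marketing: 60000 + 110000 = 170000
  Research: 50000 = 50000
  Sales: 90000 + 40000 = 130000


5 groups:
Design, 60000
Legal, 90000
Marketing, 170000
Research, 50000
Sales, 130000


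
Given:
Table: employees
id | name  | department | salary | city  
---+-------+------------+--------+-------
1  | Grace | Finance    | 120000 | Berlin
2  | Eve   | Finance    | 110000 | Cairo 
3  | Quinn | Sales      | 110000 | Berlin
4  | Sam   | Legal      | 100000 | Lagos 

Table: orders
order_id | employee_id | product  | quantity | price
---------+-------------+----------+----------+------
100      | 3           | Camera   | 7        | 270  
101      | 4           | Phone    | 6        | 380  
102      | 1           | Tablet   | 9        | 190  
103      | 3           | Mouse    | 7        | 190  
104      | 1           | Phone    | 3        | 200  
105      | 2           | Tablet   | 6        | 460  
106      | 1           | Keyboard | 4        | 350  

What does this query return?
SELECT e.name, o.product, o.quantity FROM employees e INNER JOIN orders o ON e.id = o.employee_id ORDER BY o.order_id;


Joining employees.id = orders.employee_id:
  employee Quinn (id=3) -> order Camera
  employee Sam (id=4) -> order Phone
  employee Grace (id=1) -> order Tablet
  employee Quinn (id=3) -> order Mouse
  employee Grace (id=1) -> order Phone
  employee Eve (id=2) -> order Tablet
  employee Grace (id=1) -> order Keyboard


7 rows:
Quinn, Camera, 7
Sam, Phone, 6
Grace, Tablet, 9
Quinn, Mouse, 7
Grace, Phone, 3
Eve, Tablet, 6
Grace, Keyboard, 4


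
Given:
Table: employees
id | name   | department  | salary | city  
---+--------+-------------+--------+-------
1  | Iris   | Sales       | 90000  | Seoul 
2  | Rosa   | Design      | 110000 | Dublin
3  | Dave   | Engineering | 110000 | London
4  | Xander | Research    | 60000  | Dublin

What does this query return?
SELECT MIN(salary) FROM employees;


Salaries: 90000, 110000, 110000, 60000
MIN = 60000

60000


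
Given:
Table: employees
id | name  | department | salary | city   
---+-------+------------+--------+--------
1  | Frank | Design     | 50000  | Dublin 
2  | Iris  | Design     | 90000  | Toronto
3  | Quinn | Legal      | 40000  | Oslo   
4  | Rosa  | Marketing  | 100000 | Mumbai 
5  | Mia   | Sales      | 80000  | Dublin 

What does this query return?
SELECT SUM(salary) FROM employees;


SUM(salary) = 50000 + 90000 + 40000 + 100000 + 80000 = 360000

360000


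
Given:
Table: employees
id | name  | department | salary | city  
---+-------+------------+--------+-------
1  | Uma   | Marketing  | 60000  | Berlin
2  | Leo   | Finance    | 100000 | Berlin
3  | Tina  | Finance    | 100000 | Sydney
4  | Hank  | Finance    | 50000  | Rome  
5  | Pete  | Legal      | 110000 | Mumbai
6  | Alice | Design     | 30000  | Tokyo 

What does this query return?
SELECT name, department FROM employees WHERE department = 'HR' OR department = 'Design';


Filtering: department = 'HR' OR 'Design'
Matching: 1 rows

1 rows:
Alice, Design


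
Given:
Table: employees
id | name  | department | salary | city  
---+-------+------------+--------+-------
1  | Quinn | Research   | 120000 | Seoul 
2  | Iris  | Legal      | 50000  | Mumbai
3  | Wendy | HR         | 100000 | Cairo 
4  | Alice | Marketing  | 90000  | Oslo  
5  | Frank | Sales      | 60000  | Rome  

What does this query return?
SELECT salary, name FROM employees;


Projecting columns: salary, name

5 rows:
120000, Quinn
50000, Iris
100000, Wendy
90000, Alice
60000, Frank


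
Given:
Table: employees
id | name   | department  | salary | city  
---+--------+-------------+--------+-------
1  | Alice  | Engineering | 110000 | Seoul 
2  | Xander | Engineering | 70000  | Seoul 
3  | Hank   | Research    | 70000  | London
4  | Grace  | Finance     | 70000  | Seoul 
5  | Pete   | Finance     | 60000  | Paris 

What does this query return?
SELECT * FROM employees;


SELECT * returns all 5 rows with all columns

5 rows:
1, Alice, Engineering, 110000, Seoul
2, Xander, Engineering, 70000, Seoul
3, Hank, Research, 70000, London
4, Grace, Finance, 70000, Seoul
5, Pete, Finance, 60000, Paris


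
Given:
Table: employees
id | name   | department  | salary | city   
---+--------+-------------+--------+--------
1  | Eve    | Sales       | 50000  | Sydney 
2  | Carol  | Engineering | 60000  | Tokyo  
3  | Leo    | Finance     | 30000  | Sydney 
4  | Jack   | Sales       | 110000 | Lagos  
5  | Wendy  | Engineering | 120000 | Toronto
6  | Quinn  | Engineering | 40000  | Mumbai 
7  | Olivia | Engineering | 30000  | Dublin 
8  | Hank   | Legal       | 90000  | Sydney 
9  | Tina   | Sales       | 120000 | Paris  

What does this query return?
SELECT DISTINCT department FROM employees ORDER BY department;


All 'department' values (row order): Sales, Engineering, Finance, Sales, Engineering, Engineering, Engineering, Legal, Sales
Removing duplicates leaves 4 unique value(s).

4 values:
Engineering
Finance
Legal
Sales


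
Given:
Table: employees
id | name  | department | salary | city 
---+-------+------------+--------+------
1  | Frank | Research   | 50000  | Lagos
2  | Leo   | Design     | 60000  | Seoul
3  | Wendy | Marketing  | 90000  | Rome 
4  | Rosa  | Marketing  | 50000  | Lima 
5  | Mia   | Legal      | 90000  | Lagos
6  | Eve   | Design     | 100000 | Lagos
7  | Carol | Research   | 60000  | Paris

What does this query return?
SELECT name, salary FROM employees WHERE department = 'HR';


Filtering: department = 'HR'
Matching rows: 0

Empty result set (0 rows)


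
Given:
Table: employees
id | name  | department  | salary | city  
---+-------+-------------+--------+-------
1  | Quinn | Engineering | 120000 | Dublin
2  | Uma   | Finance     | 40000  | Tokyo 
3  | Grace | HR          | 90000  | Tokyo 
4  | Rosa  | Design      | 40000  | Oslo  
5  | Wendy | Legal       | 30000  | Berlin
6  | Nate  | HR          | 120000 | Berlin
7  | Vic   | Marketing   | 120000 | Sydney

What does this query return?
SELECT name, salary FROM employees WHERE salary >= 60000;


Filtering: salary >= 60000
Matching: 4 rows

4 rows:
Quinn, 120000
Grace, 90000
Nate, 120000
Vic, 120000


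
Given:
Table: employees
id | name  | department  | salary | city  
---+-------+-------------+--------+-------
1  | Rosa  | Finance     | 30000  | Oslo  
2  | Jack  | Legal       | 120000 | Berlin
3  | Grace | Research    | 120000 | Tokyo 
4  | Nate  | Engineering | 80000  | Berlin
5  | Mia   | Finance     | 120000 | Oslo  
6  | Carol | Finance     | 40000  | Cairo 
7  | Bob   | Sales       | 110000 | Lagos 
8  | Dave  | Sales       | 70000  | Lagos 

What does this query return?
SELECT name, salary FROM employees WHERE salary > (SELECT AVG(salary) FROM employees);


Subquery: AVG(salary) = 86250.0
Filtering: salary > 86250.0
  Jack (120000) -> MATCH
  Grace (120000) -> MATCH
  Mia (120000) -> MATCH
  Bob (110000) -> MATCH


4 rows:
Jack, 120000
Grace, 120000
Mia, 120000
Bob, 110000
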